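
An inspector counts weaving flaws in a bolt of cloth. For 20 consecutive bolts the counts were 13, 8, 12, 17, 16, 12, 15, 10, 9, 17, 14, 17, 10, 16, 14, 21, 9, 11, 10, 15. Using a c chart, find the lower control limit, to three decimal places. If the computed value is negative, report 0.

c̄ = (13 + 8 + 12 + 17 + 16 + 12 + 15 + 10 + 9 + 17 + 14 + 17 + 10 + 16 + 14 + 21 + 9 + 11 + 10 + 15) / 20 = 266 / 20 = 13.3000
LCL = c̄ − 3√c̄ = 13.3000 − 3 × 3.6469 = 2.3593

2.359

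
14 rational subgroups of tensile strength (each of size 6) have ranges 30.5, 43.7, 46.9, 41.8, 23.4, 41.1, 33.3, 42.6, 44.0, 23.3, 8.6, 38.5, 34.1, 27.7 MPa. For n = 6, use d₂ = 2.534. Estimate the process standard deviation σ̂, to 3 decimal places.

R̄ = (30.5 + 43.7 + 46.9 + 41.8 + 23.4 + 41.1 + 33.3 + 42.6 + 44.0 + 23.3 + 8.6 + 38.5 + 34.1 + 27.7) / 14 = 34.2500
σ̂ = R̄ / d₂ = 34.2500 / 2.534 = 13.5162

13.516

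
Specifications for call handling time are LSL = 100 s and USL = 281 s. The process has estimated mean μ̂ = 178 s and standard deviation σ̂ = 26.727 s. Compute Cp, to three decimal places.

1.129

Cp = (USL − LSL) / (6σ̂) = (281 − 100) / (6 × 26.727) = 181.0000 / 160.3620 = 1.1287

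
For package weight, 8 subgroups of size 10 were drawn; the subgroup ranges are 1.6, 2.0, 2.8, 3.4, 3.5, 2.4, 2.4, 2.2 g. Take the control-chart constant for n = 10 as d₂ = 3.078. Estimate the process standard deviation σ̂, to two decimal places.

0.82

R̄ = (1.6 + 2.0 + 2.8 + 3.4 + 3.5 + 2.4 + 2.4 + 2.2) / 8 = 2.5375
σ̂ = R̄ / d₂ = 2.5375 / 3.078 = 0.8244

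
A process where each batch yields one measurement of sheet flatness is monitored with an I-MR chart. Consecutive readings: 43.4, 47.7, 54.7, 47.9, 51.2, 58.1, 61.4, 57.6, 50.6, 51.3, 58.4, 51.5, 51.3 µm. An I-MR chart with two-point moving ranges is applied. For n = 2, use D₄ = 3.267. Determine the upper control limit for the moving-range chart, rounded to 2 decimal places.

Moving ranges: 4.3, 7.0, 6.8, 3.3, 6.9, 3.3, 3.8, 7.0, 0.7, 7.1, 6.9, 0.2; M̄R̄ = 57.3000 / 12 = 4.7750
UCL_MR = D₄·M̄R̄ = 3.267 × 4.7750 = 15.5999

15.60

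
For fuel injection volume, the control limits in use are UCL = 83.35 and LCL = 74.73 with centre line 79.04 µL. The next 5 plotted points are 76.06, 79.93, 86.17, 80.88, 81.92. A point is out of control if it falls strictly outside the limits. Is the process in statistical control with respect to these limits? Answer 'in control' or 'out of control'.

Compare each point to [74.73, 83.35]: sample 3 = 86.17 > UCL.

out of control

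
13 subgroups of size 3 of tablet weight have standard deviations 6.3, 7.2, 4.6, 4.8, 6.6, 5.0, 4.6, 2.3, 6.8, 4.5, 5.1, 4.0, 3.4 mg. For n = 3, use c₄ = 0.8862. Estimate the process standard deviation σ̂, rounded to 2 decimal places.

5.66

s̄ = (6.3 + 7.2 + 4.6 + 4.8 + 6.6 + 5.0 + 4.6 + 2.3 + 6.8 + 4.5 + 5.1 + 4.0 + 3.4) / 13 = 5.0154
σ̂ = s̄ / c₄ = 5.0154 / 0.8862 = 5.6594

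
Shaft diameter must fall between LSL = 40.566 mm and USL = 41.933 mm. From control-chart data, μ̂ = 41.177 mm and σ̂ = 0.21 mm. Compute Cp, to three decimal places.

Cp = (USL − LSL) / (6σ̂) = (41.933 − 40.566) / (6 × 0.21) = 1.3670 / 1.2600 = 1.0849

1.085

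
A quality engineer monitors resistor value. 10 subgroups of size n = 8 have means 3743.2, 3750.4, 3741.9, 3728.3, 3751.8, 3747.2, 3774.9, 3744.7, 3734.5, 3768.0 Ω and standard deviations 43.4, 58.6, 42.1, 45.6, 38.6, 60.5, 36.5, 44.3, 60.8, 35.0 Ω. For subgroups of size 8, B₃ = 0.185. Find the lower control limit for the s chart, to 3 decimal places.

8.610

s̄ = (43.4 + 58.6 + 42.1 + 45.6 + 38.6 + 60.5 + 36.5 + 44.3 + 60.8 + 35.0) / 10 = 46.5400
LCL_s = B₃·s̄ = 0.185 × 46.5400 = 8.6099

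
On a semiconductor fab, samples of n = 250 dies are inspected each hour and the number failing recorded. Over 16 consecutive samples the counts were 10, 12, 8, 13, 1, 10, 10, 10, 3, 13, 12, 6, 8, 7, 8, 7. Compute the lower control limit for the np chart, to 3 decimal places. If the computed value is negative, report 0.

p̄ = Σdᵢ / (k·n) = 138 / (16 × 250) = 0.03450
LCL = np̄ − 3·√(np̄(1−p̄)) = 8.6250 − 3 × 2.8857 = -0.0322 → 0 (negative, so LCL = 0)

0.000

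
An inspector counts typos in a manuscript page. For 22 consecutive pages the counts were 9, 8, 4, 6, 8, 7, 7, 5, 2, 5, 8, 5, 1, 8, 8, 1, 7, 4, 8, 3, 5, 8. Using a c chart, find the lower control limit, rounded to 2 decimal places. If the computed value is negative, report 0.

c̄ = (9 + 8 + 4 + 6 + 8 + 7 + 7 + 5 + 2 + 5 + 8 + 5 + 1 + 8 + 8 + 1 + 7 + 4 + 8 + 3 + 5 + 8) / 22 = 127 / 22 = 5.7727
LCL = c̄ − 3√c̄ = 5.7727 − 3 × 2.4027 = -1.4352 → 0 (cannot be negative)

0.00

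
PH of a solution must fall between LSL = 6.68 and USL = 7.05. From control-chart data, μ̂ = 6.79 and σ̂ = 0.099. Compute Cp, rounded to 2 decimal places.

Cp = (USL − LSL) / (6σ̂) = (7.05 − 6.68) / (6 × 0.099) = 0.3700 / 0.5940 = 0.6229

0.62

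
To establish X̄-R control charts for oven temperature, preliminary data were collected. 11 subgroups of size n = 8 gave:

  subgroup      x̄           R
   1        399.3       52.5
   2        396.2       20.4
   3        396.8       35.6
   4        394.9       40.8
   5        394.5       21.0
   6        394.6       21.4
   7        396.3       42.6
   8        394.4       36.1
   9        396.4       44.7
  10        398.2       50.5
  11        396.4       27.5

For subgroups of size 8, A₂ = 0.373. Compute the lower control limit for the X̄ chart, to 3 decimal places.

X̄̄ = (399.3 + 396.2 + 396.8 + 394.9 + 394.5 + 394.6 + 396.3 + 394.4 + 396.4 + 398.2 + 396.4) / 11 = 4358.0000 / 11 = 396.1818
R̄ = (52.5 + 20.4 + 35.6 + 40.8 + 21.0 + 21.4 + 42.6 + 36.1 + 44.7 + 50.5 + 27.5) / 11 = 393.1000 / 11 = 35.7364
LCL = X̄̄ − A₂·R̄ = 396.1818 − 0.373 × 35.7364 = 382.8522

382.852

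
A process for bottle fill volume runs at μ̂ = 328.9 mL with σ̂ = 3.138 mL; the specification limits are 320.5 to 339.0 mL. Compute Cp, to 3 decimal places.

0.983

Cp = (USL − LSL) / (6σ̂) = (339.0 − 320.5) / (6 × 3.138) = 18.5000 / 18.8280 = 0.9826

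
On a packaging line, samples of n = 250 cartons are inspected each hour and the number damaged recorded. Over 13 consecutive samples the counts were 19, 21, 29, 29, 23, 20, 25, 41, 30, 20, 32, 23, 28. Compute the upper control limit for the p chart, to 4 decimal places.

0.1627

p̄ = Σdᵢ / (k·n) = 340 / (13 × 250) = 0.10462
UCL = p̄ + 3·√(p̄(1−p̄)/n) = 0.10462 + 3 × √(0.10462×0.89538/250) = 0.10462 + 3 × 0.01936 = 0.16269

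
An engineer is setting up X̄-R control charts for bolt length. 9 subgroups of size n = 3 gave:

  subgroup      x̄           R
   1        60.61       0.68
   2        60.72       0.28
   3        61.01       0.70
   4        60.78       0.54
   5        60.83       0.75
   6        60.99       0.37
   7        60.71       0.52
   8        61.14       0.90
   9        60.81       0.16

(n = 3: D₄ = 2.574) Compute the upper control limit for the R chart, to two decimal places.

R̄ = (0.68 + 0.28 + 0.70 + 0.54 + 0.75 + 0.37 + 0.52 + 0.90 + 0.16) / 9 = 4.9000 / 9 = 0.5444
UCL_R = D₄·R̄ = 2.574 × 0.5444 = 1.4014

1.40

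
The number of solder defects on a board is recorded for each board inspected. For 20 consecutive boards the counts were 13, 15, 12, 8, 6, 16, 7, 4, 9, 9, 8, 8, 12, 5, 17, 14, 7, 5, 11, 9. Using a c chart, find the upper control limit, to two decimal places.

c̄ = (13 + 15 + 12 + 8 + 6 + 16 + 7 + 4 + 9 + 9 + 8 + 8 + 12 + 5 + 17 + 14 + 7 + 5 + 11 + 9) / 20 = 195 / 20 = 9.7500
UCL = c̄ + 3√c̄ = 9.7500 + 3 × √9.7500 = 9.7500 + 3 × 3.1225 = 19.1175

19.12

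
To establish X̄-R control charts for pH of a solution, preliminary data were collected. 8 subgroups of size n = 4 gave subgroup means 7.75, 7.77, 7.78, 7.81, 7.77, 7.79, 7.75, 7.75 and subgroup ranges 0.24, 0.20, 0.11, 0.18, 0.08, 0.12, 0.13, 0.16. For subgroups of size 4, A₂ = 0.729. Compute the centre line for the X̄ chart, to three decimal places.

X̄̄ = (7.75 + 7.77 + 7.78 + 7.81 + 7.77 + 7.79 + 7.75 + 7.75) / 8 = 62.1700 / 8 = 7.7713
CL = X̄̄ = 7.7713

7.771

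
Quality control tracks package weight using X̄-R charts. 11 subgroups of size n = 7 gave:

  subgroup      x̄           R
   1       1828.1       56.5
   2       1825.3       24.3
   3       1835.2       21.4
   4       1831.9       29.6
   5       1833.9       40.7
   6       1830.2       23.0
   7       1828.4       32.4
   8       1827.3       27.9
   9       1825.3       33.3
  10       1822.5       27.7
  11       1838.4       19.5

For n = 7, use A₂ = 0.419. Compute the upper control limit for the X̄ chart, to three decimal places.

X̄̄ = (1828.1 + 1825.3 + 1835.2 + 1831.9 + 1833.9 + 1830.2 + 1828.4 + 1827.3 + 1825.3 + 1822.5 + 1838.4) / 11 = 20126.5000 / 11 = 1829.6818
R̄ = (56.5 + 24.3 + 21.4 + 29.6 + 40.7 + 23.0 + 32.4 + 27.9 + 33.3 + 27.7 + 19.5) / 11 = 336.3000 / 11 = 30.5727
UCL = X̄̄ + A₂·R̄ = 1829.6818 + 0.419 × 30.5727 = 1842.4918

1842.492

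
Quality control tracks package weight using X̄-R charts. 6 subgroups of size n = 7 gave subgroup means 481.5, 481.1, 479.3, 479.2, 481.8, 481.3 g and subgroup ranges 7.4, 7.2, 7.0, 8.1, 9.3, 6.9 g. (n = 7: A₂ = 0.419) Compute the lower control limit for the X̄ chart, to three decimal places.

477.495

X̄̄ = (481.5 + 481.1 + 479.3 + 479.2 + 481.8 + 481.3) / 6 = 2884.2000 / 6 = 480.7000
R̄ = (7.4 + 7.2 + 7.0 + 8.1 + 9.3 + 6.9) / 6 = 45.9000 / 6 = 7.6500
LCL = X̄̄ − A₂·R̄ = 480.7000 − 0.419 × 7.6500 = 477.4946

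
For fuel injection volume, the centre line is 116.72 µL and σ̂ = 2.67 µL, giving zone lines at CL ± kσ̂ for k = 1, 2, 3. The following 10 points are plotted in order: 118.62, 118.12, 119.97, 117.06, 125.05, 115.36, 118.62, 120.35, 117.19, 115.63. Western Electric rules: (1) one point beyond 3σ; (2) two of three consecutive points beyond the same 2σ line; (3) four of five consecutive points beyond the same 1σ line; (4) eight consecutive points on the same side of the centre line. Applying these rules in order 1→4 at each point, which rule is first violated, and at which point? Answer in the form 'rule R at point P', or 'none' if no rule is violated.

rule 1 at point 5

Zone of each point (C = within 1σ̂, B = 1σ̂–2σ̂, A = 2σ̂–3σ̂, * = beyond 3σ̂; sign = side of CL): 1:+C, 2:+C, 3:+B, 4:+C, 5:+*, 6:-C, 7:+C, 8:+B, 9:+C, 10:-C
Rule 1 (one point beyond the 3σ limits) is satisfied at point 5.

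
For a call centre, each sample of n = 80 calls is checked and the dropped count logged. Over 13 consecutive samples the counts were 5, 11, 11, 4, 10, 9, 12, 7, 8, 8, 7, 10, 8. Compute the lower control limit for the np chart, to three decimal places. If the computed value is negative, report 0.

0.209

p̄ = Σdᵢ / (k·n) = 110 / (13 × 80) = 0.10577
LCL = np̄ − 3·√(np̄(1−p̄)) = 8.4615 − 3 × 2.7507 = 0.2093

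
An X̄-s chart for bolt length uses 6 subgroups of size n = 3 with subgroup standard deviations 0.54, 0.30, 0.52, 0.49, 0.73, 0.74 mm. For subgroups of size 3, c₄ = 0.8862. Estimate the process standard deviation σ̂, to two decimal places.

0.62

s̄ = (0.54 + 0.30 + 0.52 + 0.49 + 0.73 + 0.74) / 6 = 0.5533
σ̂ = s̄ / c₄ = 0.5533 / 0.8862 = 0.6244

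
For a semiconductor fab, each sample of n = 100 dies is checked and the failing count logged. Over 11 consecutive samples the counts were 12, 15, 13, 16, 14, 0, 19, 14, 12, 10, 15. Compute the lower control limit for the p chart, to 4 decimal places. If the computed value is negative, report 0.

0.0273

p̄ = Σdᵢ / (k·n) = 140 / (11 × 100) = 0.12727
LCL = p̄ − 3·√(p̄(1−p̄)/n) = 0.12727 − 3 × 0.03333 = 0.02729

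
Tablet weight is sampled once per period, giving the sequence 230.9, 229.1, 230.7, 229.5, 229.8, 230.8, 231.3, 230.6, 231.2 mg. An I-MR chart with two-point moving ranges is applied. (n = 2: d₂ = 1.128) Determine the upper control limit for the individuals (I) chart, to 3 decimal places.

X̄ = (230.9 + 229.1 + 230.7 + 229.5 + 229.8 + 230.8 + 231.3 + 230.6 + 231.2) / 9 = 230.4333
Moving ranges: 1.8, 1.6, 1.2, 0.3, 1.0, 0.5, 0.7, 0.6; M̄R̄ = 7.7000 / 8 = 0.9625
UCL = X̄ + 3·M̄R̄/d₂ = 230.4333 + 3 × 0.9625 / 1.128 = 232.9932

232.993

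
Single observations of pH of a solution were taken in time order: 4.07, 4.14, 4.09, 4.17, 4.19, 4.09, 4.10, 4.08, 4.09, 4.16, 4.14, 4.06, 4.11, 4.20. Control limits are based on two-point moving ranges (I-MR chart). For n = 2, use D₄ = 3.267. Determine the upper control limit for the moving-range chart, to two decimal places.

0.17

Moving ranges: 0.07, 0.05, 0.08, 0.02, 0.10, 0.01, 0.02, 0.01, 0.07, 0.02, 0.08, 0.05, 0.09; M̄R̄ = 0.6700 / 13 = 0.0515
UCL_MR = D₄·M̄R̄ = 3.267 × 0.0515 = 0.1684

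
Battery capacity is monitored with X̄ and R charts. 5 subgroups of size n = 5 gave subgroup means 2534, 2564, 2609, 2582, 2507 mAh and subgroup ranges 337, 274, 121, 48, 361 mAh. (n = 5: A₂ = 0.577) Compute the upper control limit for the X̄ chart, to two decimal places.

2690.87

X̄̄ = (2534 + 2564 + 2609 + 2582 + 2507) / 5 = 12796.0000 / 5 = 2559.2000
R̄ = (337 + 274 + 121 + 48 + 361) / 5 = 1141.0000 / 5 = 228.2000
UCL = X̄̄ + A₂·R̄ = 2559.2000 + 0.577 × 228.2000 = 2690.8714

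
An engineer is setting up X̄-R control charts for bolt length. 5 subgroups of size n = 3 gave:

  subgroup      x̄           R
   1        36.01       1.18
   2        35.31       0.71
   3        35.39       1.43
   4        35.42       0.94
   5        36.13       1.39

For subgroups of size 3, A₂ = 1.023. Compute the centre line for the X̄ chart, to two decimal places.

X̄̄ = (36.01 + 35.31 + 35.39 + 35.42 + 36.13) / 5 = 178.2600 / 5 = 35.6520
CL = X̄̄ = 35.6520

35.65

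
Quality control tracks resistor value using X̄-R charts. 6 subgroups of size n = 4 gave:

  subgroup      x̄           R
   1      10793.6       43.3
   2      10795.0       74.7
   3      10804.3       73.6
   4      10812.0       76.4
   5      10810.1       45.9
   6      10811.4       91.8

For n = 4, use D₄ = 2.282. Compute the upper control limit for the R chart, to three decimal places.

154.301

R̄ = (43.3 + 74.7 + 73.6 + 76.4 + 45.9 + 91.8) / 6 = 405.7000 / 6 = 67.6167
UCL_R = D₄·R̄ = 2.282 × 67.6167 = 154.3012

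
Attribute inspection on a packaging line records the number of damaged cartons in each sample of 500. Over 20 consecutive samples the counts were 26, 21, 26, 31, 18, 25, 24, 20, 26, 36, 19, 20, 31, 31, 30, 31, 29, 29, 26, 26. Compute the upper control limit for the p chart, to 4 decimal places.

p̄ = Σdᵢ / (k·n) = 525 / (20 × 500) = 0.05250
UCL = p̄ + 3·√(p̄(1−p̄)/n) = 0.05250 + 3 × √(0.05250×0.94750/500) = 0.05250 + 3 × 0.00997 = 0.08242

0.0824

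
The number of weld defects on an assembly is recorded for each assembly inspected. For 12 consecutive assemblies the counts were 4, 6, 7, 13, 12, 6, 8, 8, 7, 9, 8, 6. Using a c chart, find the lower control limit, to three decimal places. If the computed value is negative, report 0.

c̄ = (4 + 6 + 7 + 13 + 12 + 6 + 8 + 8 + 7 + 9 + 8 + 6) / 12 = 94 / 12 = 7.8333
LCL = c̄ − 3√c̄ = 7.8333 − 3 × 2.7988 = -0.5631 → 0 (cannot be negative)

0.000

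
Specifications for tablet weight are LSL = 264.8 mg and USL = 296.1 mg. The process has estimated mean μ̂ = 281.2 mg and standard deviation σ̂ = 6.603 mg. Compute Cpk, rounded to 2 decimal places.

0.75

Cpu = (USL − μ̂) / (3σ̂) = (296.1 − 281.2) / (3 × 6.603) = 0.7522; Cpl = (μ̂ − LSL) / (3σ̂) = (281.2 − 264.8) / (3 × 6.603) = 0.8279; Cpk = min(Cpu, Cpl) = 0.7522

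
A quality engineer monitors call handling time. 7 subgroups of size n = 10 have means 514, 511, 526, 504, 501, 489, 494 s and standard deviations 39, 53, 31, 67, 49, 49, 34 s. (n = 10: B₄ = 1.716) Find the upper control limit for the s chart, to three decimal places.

s̄ = (39 + 53 + 31 + 67 + 49 + 49 + 34) / 7 = 46.0000
UCL_s = B₄·s̄ = 1.716 × 46.0000 = 78.9360

78.936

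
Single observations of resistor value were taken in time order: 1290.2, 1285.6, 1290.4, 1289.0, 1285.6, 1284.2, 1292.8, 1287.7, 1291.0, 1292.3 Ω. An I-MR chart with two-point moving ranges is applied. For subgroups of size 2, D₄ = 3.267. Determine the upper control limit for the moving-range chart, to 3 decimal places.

Moving ranges: 4.6, 4.8, 1.4, 3.4, 1.4, 8.6, 5.1, 3.3, 1.3; M̄R̄ = 33.9000 / 9 = 3.7667
UCL_MR = D₄·M̄R̄ = 3.267 × 3.7667 = 12.3057

12.306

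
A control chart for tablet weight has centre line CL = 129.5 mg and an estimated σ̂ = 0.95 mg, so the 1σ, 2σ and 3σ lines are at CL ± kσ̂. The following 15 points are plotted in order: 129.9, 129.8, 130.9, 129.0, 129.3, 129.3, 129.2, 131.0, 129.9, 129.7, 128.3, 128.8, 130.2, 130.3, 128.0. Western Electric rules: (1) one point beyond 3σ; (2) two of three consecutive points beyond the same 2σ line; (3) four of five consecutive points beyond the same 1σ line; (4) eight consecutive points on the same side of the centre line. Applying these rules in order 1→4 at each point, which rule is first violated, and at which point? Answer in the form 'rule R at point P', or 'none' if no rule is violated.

Zone of each point (C = within 1σ̂, B = 1σ̂–2σ̂, A = 2σ̂–3σ̂, * = beyond 3σ̂; sign = side of CL): 1:+C, 2:+C, 3:+B, 4:-C, 5:-C, 6:-C, 7:-C, 8:+B, 9:+C, 10:+C, 11:-B, 12:-C, 13:+C, 14:+C, 15:-B
No rule fires across all 15 points.

none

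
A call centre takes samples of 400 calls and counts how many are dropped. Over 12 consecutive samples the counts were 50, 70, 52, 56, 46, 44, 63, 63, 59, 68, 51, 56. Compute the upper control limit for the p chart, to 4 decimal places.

p̄ = Σdᵢ / (k·n) = 678 / (12 × 400) = 0.14125
UCL = p̄ + 3·√(p̄(1−p̄)/n) = 0.14125 + 3 × √(0.14125×0.85875/400) = 0.14125 + 3 × 0.01741 = 0.19349

0.1935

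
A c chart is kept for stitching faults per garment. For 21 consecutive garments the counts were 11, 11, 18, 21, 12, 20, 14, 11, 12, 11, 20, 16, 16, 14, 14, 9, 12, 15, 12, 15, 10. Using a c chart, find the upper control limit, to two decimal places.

c̄ = (11 + 11 + 18 + 21 + 12 + 20 + 14 + 11 + 12 + 11 + 20 + 16 + 16 + 14 + 14 + 9 + 12 + 15 + 12 + 15 + 10) / 21 = 294 / 21 = 14.0000
UCL = c̄ + 3√c̄ = 14.0000 + 3 × √14.0000 = 14.0000 + 3 × 3.7417 = 25.2250

25.22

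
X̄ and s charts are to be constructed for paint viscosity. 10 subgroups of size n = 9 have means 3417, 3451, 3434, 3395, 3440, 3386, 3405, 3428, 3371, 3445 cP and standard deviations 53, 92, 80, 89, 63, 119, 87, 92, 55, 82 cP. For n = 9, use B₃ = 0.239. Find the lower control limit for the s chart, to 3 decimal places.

s̄ = (53 + 92 + 80 + 89 + 63 + 119 + 87 + 92 + 55 + 82) / 10 = 81.2000
LCL_s = B₃·s̄ = 0.239 × 81.2000 = 19.4068

19.407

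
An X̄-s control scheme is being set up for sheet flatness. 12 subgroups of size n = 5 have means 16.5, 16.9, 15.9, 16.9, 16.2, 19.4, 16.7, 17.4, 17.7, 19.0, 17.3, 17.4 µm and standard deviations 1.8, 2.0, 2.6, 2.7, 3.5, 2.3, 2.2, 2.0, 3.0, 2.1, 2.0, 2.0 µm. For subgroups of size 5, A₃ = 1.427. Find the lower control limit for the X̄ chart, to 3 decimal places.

13.922

X̄̄ = (16.5 + 16.9 + 15.9 + 16.9 + 16.2 + 19.4 + 16.7 + 17.4 + 17.7 + 19.0 + 17.3 + 17.4) / 12 = 17.2750
s̄ = (1.8 + 2.0 + 2.6 + 2.7 + 3.5 + 2.3 + 2.2 + 2.0 + 3.0 + 2.1 + 2.0 + 2.0) / 12 = 2.3500
LCL = X̄̄ − A₃·s̄ = 17.2750 − 1.427 × 2.3500 = 13.9215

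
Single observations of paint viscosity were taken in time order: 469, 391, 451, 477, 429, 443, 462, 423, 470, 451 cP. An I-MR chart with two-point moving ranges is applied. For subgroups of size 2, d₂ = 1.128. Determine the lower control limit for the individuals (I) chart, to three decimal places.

X̄ = (469 + 391 + 451 + 477 + 429 + 443 + 462 + 423 + 470 + 451) / 10 = 446.6000
Moving ranges: 78, 60, 26, 48, 14, 19, 39, 47, 19; M̄R̄ = 350.0000 / 9 = 38.8889
LCL = X̄ − 3·M̄R̄/d₂ = 446.6000 − 3 × 38.8889 / 1.128 = 343.1721

343.172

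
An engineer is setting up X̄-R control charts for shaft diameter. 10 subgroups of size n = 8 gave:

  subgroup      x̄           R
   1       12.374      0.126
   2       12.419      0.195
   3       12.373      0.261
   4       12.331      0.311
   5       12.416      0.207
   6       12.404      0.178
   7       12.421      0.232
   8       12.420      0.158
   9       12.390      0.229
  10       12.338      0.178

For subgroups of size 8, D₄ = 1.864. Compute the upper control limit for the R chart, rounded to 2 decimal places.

0.39

R̄ = (0.126 + 0.195 + 0.261 + 0.311 + 0.207 + 0.178 + 0.232 + 0.158 + 0.229 + 0.178) / 10 = 2.0750 / 10 = 0.2075
UCL_R = D₄·R̄ = 1.864 × 0.2075 = 0.3868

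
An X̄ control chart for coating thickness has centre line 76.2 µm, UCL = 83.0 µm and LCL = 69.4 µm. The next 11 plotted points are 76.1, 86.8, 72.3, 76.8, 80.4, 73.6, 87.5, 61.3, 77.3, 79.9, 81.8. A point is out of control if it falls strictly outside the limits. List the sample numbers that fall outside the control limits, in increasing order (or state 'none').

2, 7, 8

Compare each point to [69.4, 83.0]: sample 2 = 86.8 > UCL; sample 7 = 87.5 > UCL; sample 8 = 61.3 < LCL.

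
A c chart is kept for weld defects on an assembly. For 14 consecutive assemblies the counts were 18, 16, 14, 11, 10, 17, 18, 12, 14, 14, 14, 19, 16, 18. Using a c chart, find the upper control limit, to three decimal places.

26.718

c̄ = (18 + 16 + 14 + 11 + 10 + 17 + 18 + 12 + 14 + 14 + 14 + 19 + 16 + 18) / 14 = 211 / 14 = 15.0714
UCL = c̄ + 3√c̄ = 15.0714 + 3 × √15.0714 = 15.0714 + 3 × 3.8822 = 26.7180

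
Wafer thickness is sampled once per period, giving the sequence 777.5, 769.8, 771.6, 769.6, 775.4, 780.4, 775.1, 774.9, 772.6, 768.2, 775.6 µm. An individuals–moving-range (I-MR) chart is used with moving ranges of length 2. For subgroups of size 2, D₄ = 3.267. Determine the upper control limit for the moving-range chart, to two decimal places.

13.69

Moving ranges: 7.7, 1.8, 2.0, 5.8, 5.0, 5.3, 0.2, 2.3, 4.4, 7.4; M̄R̄ = 41.9000 / 10 = 4.1900
UCL_MR = D₄·M̄R̄ = 3.267 × 4.1900 = 13.6887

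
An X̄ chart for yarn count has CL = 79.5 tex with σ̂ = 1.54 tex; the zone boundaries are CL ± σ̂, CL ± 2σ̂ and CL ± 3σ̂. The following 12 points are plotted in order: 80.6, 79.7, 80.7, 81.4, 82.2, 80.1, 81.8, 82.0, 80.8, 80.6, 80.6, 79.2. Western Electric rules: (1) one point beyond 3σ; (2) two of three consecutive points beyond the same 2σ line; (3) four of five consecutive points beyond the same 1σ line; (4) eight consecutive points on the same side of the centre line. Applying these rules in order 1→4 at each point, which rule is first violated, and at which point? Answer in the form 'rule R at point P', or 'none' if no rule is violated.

Zone of each point (C = within 1σ̂, B = 1σ̂–2σ̂, A = 2σ̂–3σ̂, * = beyond 3σ̂; sign = side of CL): 1:+C, 2:+C, 3:+C, 4:+B, 5:+B, 6:+C, 7:+B, 8:+B, 9:+C, 10:+C, 11:+C, 12:-C
Rule 3 (four of five consecutive points beyond the same 1σ limit) is satisfied at point 8.

rule 3 at point 8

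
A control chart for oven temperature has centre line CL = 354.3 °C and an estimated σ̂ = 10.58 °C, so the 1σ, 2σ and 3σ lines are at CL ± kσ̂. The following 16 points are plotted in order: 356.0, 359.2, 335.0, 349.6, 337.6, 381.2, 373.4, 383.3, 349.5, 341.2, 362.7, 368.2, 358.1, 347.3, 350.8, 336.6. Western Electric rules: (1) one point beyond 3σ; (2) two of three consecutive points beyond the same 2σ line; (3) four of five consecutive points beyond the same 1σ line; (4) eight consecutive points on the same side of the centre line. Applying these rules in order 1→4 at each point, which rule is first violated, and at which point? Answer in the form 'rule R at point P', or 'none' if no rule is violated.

Zone of each point (C = within 1σ̂, B = 1σ̂–2σ̂, A = 2σ̂–3σ̂, * = beyond 3σ̂; sign = side of CL): 1:+C, 2:+C, 3:-B, 4:-C, 5:-B, 6:+A, 7:+B, 8:+A, 9:-C, 10:-B, 11:+C, 12:+B, 13:+C, 14:-C, 15:-C, 16:-B
Rule 2 (two of three consecutive points beyond the same 2σ limit) is satisfied at point 8.

rule 2 at point 8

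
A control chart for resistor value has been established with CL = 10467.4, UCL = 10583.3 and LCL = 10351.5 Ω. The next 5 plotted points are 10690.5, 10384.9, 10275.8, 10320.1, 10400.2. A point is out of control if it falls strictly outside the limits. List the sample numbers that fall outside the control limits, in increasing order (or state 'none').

1, 3, 4

Compare each point to [10351.5, 10583.3]: sample 1 = 10690.5 > UCL; sample 3 = 10275.8 < LCL; sample 4 = 10320.1 < LCL.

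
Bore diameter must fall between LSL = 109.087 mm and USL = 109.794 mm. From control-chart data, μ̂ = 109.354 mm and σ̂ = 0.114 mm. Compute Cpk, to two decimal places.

0.78

Cpu = (USL − μ̂) / (3σ̂) = (109.794 − 109.354) / (3 × 0.114) = 1.2865; Cpl = (μ̂ − LSL) / (3σ̂) = (109.354 − 109.087) / (3 × 0.114) = 0.7807; Cpk = min(Cpu, Cpl) = 0.7807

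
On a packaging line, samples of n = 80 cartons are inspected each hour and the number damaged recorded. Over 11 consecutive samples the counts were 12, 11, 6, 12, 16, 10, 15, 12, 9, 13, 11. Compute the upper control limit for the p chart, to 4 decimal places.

0.2622

p̄ = Σdᵢ / (k·n) = 127 / (11 × 80) = 0.14432
UCL = p̄ + 3·√(p̄(1−p̄)/n) = 0.14432 + 3 × √(0.14432×0.85568/80) = 0.14432 + 3 × 0.03929 = 0.26219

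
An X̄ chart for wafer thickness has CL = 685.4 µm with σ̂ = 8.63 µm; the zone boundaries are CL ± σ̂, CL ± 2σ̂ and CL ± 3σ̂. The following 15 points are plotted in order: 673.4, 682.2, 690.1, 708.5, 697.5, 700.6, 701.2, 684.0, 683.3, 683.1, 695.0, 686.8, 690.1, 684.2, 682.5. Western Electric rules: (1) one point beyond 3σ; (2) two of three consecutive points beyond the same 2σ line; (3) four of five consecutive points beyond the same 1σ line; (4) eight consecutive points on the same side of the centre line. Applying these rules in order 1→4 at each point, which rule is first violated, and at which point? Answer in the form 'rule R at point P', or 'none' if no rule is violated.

rule 3 at point 7

Zone of each point (C = within 1σ̂, B = 1σ̂–2σ̂, A = 2σ̂–3σ̂, * = beyond 3σ̂; sign = side of CL): 1:-B, 2:-C, 3:+C, 4:+A, 5:+B, 6:+B, 7:+B, 8:-C, 9:-C, 10:-C, 11:+B, 12:+C, 13:+C, 14:-C, 15:-C
Rule 3 (four of five consecutive points beyond the same 1σ limit) is satisfied at point 7.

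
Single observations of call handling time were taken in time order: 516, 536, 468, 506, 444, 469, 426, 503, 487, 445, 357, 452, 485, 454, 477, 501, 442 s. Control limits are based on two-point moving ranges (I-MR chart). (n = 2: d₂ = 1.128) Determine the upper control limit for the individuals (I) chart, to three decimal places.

592.376

X̄ = (516 + 536 + 468 + 506 + 444 + 469 + 426 + 503 + 487 + 445 + 357 + 452 + 485 + 454 + 477 + 501 + 442) / 17 = 468.7059
Moving ranges: 20, 68, 38, 62, 25, 43, 77, 16, 42, 88, 95, 33, 31, 23, 24, 59; M̄R̄ = 744.0000 / 16 = 46.5000
UCL = X̄ + 3·M̄R̄/d₂ = 468.7059 + 3 × 46.5000 / 1.128 = 592.3761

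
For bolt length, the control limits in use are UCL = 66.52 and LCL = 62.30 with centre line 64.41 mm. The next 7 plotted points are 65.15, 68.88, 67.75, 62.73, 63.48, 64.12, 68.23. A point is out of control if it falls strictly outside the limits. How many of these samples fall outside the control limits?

3

Compare each point to [62.30, 66.52]: sample 2 = 68.88 > UCL; sample 3 = 67.75 > UCL; sample 7 = 68.23 > UCL.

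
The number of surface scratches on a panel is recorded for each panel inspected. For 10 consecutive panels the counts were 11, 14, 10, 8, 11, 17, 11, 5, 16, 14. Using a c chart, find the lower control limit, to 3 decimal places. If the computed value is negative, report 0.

c̄ = (11 + 14 + 10 + 8 + 11 + 17 + 11 + 5 + 16 + 14) / 10 = 117 / 10 = 11.7000
LCL = c̄ − 3√c̄ = 11.7000 − 3 × 3.4205 = 1.4384

1.438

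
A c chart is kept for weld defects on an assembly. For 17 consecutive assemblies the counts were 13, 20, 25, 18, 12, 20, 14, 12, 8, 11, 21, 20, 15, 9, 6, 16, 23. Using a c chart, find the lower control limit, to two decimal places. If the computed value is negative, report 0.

c̄ = (13 + 20 + 25 + 18 + 12 + 20 + 14 + 12 + 8 + 11 + 21 + 20 + 15 + 9 + 6 + 16 + 23) / 17 = 263 / 17 = 15.4706
LCL = c̄ − 3√c̄ = 15.4706 − 3 × 3.9333 = 3.6708

3.67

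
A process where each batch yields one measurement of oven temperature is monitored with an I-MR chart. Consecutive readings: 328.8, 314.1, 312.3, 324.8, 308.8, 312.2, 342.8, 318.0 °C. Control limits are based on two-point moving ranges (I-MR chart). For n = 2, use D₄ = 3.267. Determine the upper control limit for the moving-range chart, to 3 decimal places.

48.445

Moving ranges: 14.7, 1.8, 12.5, 16.0, 3.4, 30.6, 24.8; M̄R̄ = 103.8000 / 7 = 14.8286
UCL_MR = D₄·M̄R̄ = 3.267 × 14.8286 = 48.4449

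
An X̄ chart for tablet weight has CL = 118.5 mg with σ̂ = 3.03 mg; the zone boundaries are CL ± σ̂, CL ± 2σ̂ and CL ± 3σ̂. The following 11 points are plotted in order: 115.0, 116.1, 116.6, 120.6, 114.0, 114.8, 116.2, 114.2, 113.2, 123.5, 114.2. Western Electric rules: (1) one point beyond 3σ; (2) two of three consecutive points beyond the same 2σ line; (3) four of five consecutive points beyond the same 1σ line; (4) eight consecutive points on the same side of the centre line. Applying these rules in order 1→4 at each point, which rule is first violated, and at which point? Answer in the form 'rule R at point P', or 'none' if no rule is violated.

rule 3 at point 9

Zone of each point (C = within 1σ̂, B = 1σ̂–2σ̂, A = 2σ̂–3σ̂, * = beyond 3σ̂; sign = side of CL): 1:-B, 2:-C, 3:-C, 4:+C, 5:-B, 6:-B, 7:-C, 8:-B, 9:-B, 10:+B, 11:-B
Rule 3 (four of five consecutive points beyond the same 1σ limit) is satisfied at point 9.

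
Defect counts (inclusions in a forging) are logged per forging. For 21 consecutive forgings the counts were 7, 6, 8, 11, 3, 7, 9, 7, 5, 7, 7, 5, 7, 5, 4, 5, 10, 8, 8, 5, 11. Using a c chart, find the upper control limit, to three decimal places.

14.788

c̄ = (7 + 6 + 8 + 11 + 3 + 7 + 9 + 7 + 5 + 7 + 7 + 5 + 7 + 5 + 4 + 5 + 10 + 8 + 8 + 5 + 11) / 21 = 145 / 21 = 6.9048
UCL = c̄ + 3√c̄ = 6.9048 + 3 × √6.9048 = 6.9048 + 3 × 2.6277 = 14.7878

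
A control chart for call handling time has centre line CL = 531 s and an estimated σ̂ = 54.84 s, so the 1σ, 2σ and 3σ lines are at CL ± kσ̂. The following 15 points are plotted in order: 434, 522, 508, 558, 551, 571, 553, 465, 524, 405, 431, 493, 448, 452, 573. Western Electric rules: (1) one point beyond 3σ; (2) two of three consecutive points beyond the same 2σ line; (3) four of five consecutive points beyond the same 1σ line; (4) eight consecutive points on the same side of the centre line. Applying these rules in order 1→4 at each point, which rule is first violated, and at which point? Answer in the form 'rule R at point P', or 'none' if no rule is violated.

Zone of each point (C = within 1σ̂, B = 1σ̂–2σ̂, A = 2σ̂–3σ̂, * = beyond 3σ̂; sign = side of CL): 1:-B, 2:-C, 3:-C, 4:+C, 5:+C, 6:+C, 7:+C, 8:-B, 9:-C, 10:-A, 11:-B, 12:-C, 13:-B, 14:-B, 15:+C
Rule 3 (four of five consecutive points beyond the same 1σ limit) is satisfied at point 14.

rule 3 at point 14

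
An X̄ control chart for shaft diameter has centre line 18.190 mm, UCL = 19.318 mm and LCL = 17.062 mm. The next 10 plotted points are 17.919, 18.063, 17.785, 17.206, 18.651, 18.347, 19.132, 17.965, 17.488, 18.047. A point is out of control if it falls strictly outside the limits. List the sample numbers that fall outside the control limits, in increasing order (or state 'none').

All 10 points lie within [17.062, 19.318].

none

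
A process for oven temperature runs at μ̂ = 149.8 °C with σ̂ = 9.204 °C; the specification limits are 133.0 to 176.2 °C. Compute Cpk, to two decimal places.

0.61

Cpu = (USL − μ̂) / (3σ̂) = (176.2 − 149.8) / (3 × 9.204) = 0.9561; Cpl = (μ̂ − LSL) / (3σ̂) = (149.8 − 133.0) / (3 × 9.204) = 0.6084; Cpk = min(Cpu, Cpl) = 0.6084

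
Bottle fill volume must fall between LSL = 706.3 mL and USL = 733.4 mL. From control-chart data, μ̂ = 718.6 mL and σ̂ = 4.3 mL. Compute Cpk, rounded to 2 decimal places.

Cpu = (USL − μ̂) / (3σ̂) = (733.4 − 718.6) / (3 × 4.3) = 1.1473; Cpl = (μ̂ − LSL) / (3σ̂) = (718.6 − 706.3) / (3 × 4.3) = 0.9535; Cpk = min(Cpu, Cpl) = 0.9535

0.95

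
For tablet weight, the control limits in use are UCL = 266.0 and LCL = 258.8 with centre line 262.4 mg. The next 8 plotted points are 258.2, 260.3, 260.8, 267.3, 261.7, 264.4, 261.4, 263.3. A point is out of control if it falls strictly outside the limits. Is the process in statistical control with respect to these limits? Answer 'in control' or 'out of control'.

out of control

Compare each point to [258.8, 266.0]: sample 1 = 258.2 < LCL; sample 4 = 267.3 > UCL.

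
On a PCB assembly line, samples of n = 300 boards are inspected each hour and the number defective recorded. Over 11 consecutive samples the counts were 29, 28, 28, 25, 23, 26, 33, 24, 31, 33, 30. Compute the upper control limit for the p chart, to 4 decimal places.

p̄ = Σdᵢ / (k·n) = 310 / (11 × 300) = 0.09394
UCL = p̄ + 3·√(p̄(1−p̄)/n) = 0.09394 + 3 × √(0.09394×0.90606/300) = 0.09394 + 3 × 0.01684 = 0.14447

0.1445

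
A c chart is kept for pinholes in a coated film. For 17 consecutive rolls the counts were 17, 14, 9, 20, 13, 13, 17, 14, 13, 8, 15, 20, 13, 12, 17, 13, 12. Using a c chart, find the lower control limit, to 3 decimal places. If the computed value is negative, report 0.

c̄ = (17 + 14 + 9 + 20 + 13 + 13 + 17 + 14 + 13 + 8 + 15 + 20 + 13 + 12 + 17 + 13 + 12) / 17 = 240 / 17 = 14.1176
LCL = c̄ − 3√c̄ = 14.1176 − 3 × 3.7573 = 2.8456

2.846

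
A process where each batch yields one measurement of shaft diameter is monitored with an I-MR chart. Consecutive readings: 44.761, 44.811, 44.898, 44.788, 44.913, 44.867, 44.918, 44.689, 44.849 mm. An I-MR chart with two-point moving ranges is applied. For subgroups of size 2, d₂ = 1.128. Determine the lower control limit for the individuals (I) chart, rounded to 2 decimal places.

X̄ = (44.761 + 44.811 + 44.898 + 44.788 + 44.913 + 44.867 + 44.918 + 44.689 + 44.849) / 9 = 44.8327
Moving ranges: 0.050, 0.087, 0.110, 0.125, 0.046, 0.051, 0.229, 0.160; M̄R̄ = 0.8580 / 8 = 0.1072
LCL = X̄ − 3·M̄R̄/d₂ = 44.8327 − 3 × 0.1072 / 1.128 = 44.5474

44.55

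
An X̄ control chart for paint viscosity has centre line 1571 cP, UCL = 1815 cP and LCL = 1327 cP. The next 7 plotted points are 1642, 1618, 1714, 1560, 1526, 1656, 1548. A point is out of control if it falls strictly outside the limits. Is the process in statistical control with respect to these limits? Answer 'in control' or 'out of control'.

All 7 points lie within [1327, 1815].

in control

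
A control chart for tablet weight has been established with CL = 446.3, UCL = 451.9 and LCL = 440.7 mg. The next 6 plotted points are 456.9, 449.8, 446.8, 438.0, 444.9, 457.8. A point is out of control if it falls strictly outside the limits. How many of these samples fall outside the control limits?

Compare each point to [440.7, 451.9]: sample 1 = 456.9 > UCL; sample 4 = 438.0 < LCL; sample 6 = 457.8 > UCL.

3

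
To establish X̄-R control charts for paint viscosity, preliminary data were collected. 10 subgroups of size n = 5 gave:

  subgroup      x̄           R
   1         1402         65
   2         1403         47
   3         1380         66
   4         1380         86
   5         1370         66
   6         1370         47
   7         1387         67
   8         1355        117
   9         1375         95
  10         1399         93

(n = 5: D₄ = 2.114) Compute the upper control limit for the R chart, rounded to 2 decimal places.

158.34

R̄ = (65 + 47 + 66 + 86 + 66 + 47 + 67 + 117 + 95 + 93) / 10 = 749.0000 / 10 = 74.9000
UCL_R = D₄·R̄ = 2.114 × 74.9000 = 158.3386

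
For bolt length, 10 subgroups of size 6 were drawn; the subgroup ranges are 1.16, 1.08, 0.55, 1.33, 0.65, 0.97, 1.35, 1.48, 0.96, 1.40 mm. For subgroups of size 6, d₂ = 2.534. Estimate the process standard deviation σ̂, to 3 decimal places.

0.431

R̄ = (1.16 + 1.08 + 0.55 + 1.33 + 0.65 + 0.97 + 1.35 + 1.48 + 0.96 + 1.40) / 10 = 1.0930
σ̂ = R̄ / d₂ = 1.0930 / 2.534 = 0.4313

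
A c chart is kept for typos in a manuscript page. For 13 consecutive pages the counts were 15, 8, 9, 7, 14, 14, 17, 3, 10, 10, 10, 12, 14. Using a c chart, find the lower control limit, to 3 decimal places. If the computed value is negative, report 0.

1.050

c̄ = (15 + 8 + 9 + 7 + 14 + 14 + 17 + 3 + 10 + 10 + 10 + 12 + 14) / 13 = 143 / 13 = 11.0000
LCL = c̄ − 3√c̄ = 11.0000 − 3 × 3.3166 = 1.0501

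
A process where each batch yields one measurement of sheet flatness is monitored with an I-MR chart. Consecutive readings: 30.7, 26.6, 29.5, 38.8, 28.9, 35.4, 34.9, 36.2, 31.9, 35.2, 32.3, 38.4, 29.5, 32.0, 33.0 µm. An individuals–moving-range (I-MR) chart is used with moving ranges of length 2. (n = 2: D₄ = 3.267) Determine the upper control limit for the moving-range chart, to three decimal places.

Moving ranges: 4.1, 2.9, 9.3, 9.9, 6.5, 0.5, 1.3, 4.3, 3.3, 2.9, 6.1, 8.9, 2.5, 1.0; M̄R̄ = 63.5000 / 14 = 4.5357
UCL_MR = D₄·M̄R̄ = 3.267 × 4.5357 = 14.8182

14.818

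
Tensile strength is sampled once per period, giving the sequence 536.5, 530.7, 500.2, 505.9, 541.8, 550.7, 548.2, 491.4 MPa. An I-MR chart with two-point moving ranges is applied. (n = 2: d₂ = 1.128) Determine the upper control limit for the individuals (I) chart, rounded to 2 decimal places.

581.18

X̄ = (536.5 + 530.7 + 500.2 + 505.9 + 541.8 + 550.7 + 548.2 + 491.4) / 8 = 525.6750
Moving ranges: 5.8, 30.5, 5.7, 35.9, 8.9, 2.5, 56.8; M̄R̄ = 146.1000 / 7 = 20.8714
UCL = X̄ + 3·M̄R̄/d₂ = 525.6750 + 3 × 20.8714 / 1.128 = 581.1841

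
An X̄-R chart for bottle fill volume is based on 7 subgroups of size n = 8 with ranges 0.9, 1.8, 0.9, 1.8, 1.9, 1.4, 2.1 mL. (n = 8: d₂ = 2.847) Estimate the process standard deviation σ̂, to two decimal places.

R̄ = (0.9 + 1.8 + 0.9 + 1.8 + 1.9 + 1.4 + 2.1) / 7 = 1.5429
σ̂ = R̄ / d₂ = 1.5429 / 2.847 = 0.5419

0.54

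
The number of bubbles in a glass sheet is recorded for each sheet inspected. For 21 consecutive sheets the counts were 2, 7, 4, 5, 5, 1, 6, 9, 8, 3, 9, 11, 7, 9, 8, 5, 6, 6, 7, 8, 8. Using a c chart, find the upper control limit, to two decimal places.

13.96

c̄ = (2 + 7 + 4 + 5 + 5 + 1 + 6 + 9 + 8 + 3 + 9 + 11 + 7 + 9 + 8 + 5 + 6 + 6 + 7 + 8 + 8) / 21 = 134 / 21 = 6.3810
UCL = c̄ + 3√c̄ = 6.3810 + 3 × √6.3810 = 6.3810 + 3 × 2.5261 = 13.9591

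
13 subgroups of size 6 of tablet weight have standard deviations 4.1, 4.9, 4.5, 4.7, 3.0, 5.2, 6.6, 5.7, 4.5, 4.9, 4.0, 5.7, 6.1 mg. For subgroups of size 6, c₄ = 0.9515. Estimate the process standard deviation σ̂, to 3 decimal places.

s̄ = (4.1 + 4.9 + 4.5 + 4.7 + 3.0 + 5.2 + 6.6 + 5.7 + 4.5 + 4.9 + 4.0 + 5.7 + 6.1) / 13 = 4.9154
σ̂ = s̄ / c₄ = 4.9154 / 0.9515 = 5.1659

5.166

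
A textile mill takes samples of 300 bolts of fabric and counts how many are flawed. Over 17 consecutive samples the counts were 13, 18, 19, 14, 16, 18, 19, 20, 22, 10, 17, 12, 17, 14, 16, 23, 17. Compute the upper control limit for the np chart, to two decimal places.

28.70

p̄ = Σdᵢ / (k·n) = 285 / (17 × 300) = 0.05588
UCL = np̄ + 3·√(np̄(1−p̄)) = 16.7647 + 3 × √(16.7647×0.94412) = 16.7647 + 3 × 3.9784 = 28.7000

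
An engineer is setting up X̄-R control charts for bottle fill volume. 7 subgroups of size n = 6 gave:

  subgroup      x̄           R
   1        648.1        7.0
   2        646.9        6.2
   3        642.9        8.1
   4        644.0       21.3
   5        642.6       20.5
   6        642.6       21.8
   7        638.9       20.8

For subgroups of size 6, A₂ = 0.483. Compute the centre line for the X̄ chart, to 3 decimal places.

X̄̄ = (648.1 + 646.9 + 642.9 + 644.0 + 642.6 + 642.6 + 638.9) / 7 = 4506.0000 / 7 = 643.7143
CL = X̄̄ = 643.7143

643.714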